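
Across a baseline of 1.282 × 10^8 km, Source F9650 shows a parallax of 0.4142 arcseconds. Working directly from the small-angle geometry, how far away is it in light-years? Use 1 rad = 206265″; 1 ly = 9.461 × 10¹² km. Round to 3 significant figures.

6.75 ly

θ = 0.4142″ = 0.4142/206265 = 2.0081 × 10^-6 rad.
d = B/θ = (1.282 × 10^8) / (2.0081 × 10^-6) = 6.3841 × 10^13 km = (6.3841 × 10^13) / (9.461 × 10^12) ly = 6.7478 ly.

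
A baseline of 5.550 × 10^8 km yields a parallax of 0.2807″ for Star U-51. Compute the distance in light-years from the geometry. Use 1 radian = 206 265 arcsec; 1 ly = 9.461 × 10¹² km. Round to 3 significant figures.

43.1 ly

θ = 0.2807″ = 0.2807/206265 = 1.3609 × 10^-6 rad.
d = B/θ = (5.550 × 10^8) / (1.3609 × 10^-6) = 4.0782 × 10^14 km = (4.0782 × 10^14) / (9.461 × 10^12) ly = 43.105 ly.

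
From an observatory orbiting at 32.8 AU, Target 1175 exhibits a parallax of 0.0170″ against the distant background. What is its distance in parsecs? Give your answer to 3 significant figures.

With baseline B (in AU) and parallax p (in arcsec), d = B/p parsecs.
d = 32.8 / 0.0170 = 1929.4 pc.

1930 pc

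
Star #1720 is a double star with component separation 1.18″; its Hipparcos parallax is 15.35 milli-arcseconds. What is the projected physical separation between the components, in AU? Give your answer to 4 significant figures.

d = 1/p = 1/0.01535″ = 65.147 pc.
At distance d (pc), an angle of θ arcsec spans θ·d AU: s = 1.18 × 65.147 = 76.873 AU.

76.87 AU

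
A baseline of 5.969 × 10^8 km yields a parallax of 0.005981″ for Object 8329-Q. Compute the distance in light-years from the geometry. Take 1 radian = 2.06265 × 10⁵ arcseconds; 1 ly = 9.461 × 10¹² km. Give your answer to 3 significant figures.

2180 ly

θ = 0.005981″ = 0.005981/206265 = 2.8997 × 10^-8 rad.
d = B/θ = (5.969 × 10^8) / (2.8997 × 10^-8) = 2.0585 × 10^16 km = (2.0585 × 10^16) / (9.461 × 10^12) ly = 2175.8 ly.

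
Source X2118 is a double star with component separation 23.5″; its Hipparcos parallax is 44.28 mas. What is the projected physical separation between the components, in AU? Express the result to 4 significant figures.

530.7 AU

d = 1/p = 1/0.04428″ = 22.584 pc.
At distance d (pc), an angle of θ arcsec spans θ·d AU: s = 23.5 × 22.584 = 530.72 AU.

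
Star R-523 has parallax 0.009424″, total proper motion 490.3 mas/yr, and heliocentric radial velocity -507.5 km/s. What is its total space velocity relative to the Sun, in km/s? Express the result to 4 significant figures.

d = 1/p = 1/0.009424″ = 106.11 pc.
μ = 490.3 mas/yr = 0.4903 ″/yr.
v_t = 4.740 μ d = 4.740 × 0.4903 × 106.11 = 246.6 km/s.
v = √(v_r² + v_t²) = √((-507.5)² + 246.6²) = √318368 = 564.24 km/s.

564.2 km/s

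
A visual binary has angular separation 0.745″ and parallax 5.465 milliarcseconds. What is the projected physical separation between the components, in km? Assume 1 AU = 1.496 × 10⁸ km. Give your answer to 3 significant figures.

d = 1/p = 1/0.005465″ = 182.98 pc.
At distance d (pc), an angle of θ arcsec spans θ·d AU: s = 0.745 × 182.98 = 136.32 AU.
= 136.32 × 1.496 × 10⁸ km = 2.0393 × 10^10 km.

2.04 × 10^10 km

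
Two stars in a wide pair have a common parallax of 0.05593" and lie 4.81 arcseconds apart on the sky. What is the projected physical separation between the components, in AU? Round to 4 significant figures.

86.00 AU

d = 1/p = 1/0.05593″ = 17.879 pc.
At distance d (pc), an angle of θ arcsec spans θ·d AU: s = 4.81 × 17.879 = 85.998 AU.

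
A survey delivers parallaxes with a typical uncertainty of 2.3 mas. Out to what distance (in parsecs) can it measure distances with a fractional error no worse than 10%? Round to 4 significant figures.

43.48 pc

σ_d/d = σ_p/p, so the condition is σ_p/p ≤ 0.10, i.e. p ≥ σ_p/0.10.
p_min = 2.3/0.10 = 23 mas = 0.023 arcsec.
d_max = 1/p_min = 1/0.023 = 43.478 pc.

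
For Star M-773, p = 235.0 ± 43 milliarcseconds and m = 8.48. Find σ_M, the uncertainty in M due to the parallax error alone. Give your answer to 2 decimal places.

σ_M = 0.40 mag

M = m − 5 log₁₀ d + 5 = m + 5 log₁₀ p + 5, so ∂M/∂p = 5/(p ln 10).
σ_M = (5/ln 10) · (σ_p/p) = 2.1715 × 43/235.0 = 2.1715 × 0.18298 = 0.39734.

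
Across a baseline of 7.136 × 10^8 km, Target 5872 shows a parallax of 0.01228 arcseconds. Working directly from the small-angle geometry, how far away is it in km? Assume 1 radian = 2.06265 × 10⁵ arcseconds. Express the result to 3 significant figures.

1.20 × 10^16 km

θ = 0.01228″ = 0.01228/206265 = 5.9535 × 10^-8 rad.
d = B/θ = (7.136 × 10^8) / (5.9535 × 10^-8) = 1.1986 × 10^16 km.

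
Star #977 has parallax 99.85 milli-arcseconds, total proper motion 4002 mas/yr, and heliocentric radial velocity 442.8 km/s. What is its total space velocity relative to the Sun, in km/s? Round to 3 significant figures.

d = 1/p = 1/0.09985″ = 10.015 pc.
μ = 4002 mas/yr = 4.002 ″/yr.
v_t = 4.740 μ d = 4.740 × 4.002 × 10.015 = 189.98 km/s.
v = √(v_r² + v_t²) = √(442.8² + 189.98²) = √232164 = 481.83 km/s.

482 km/s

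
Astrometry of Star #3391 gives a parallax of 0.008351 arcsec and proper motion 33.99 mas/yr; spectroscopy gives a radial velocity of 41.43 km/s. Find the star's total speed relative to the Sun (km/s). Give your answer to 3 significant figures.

45.7 km/s

d = 1/p = 1/0.008351″ = 119.75 pc.
μ = 33.99 mas/yr = 0.03399 ″/yr.
v_t = 4.740 μ d = 4.740 × 0.03399 × 119.75 = 19.293 km/s.
v = √(v_r² + v_t²) = √(41.43² + 19.293²) = √2088.66 = 45.702 km/s.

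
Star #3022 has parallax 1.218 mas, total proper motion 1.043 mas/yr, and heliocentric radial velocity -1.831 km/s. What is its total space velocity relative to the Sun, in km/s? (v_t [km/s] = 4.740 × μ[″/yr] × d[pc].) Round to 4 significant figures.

d = 1/p = 1/0.001218″ = 821.02 pc.
μ = 1.043 mas/yr = 0.001043 ″/yr.
v_t = 4.740 μ d = 4.740 × 0.001043 × 821.02 = 4.059 km/s.
v = √(v_r² + v_t²) = √((-1.831)² + 4.059²) = √19.828 = 4.4529 km/s.

4.453 km/s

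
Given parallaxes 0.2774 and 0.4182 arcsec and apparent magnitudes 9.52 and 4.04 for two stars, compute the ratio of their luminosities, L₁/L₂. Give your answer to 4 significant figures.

d₁ = 1/p₁ = 1/0.2774″ = 3.6049 pc; d₂ = 1/p₂ = 1/0.4182″ = 2.3912 pc.
M₁ = m₁ − 5 log₁₀ d₁ + 5 = 9.52 − 2.7845 + 5 = 11.7355.
M₂ = 4.04 − 1.8931 + 5 = 7.1469.
L₁/L₂ = 10^(0.4(M₂ − M₁)) = 10^(0.4 × (-4.5886)) = 10^(-1.83544) = 0.014607.

L₁/L₂ = 0.01461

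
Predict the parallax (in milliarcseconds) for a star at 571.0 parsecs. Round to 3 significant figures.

1.75 mas

p = 1/d = 1/571 = 0.0017513 arcsec.
= 0.0017513 × 1000 = 1.7513 mas.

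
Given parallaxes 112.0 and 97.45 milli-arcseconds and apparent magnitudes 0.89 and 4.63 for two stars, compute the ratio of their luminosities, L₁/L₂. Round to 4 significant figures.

d₁ = 1/p₁ = 1/0.1120″ = 8.9286 pc; d₂ = 1/p₂ = 1/0.09745″ = 10.262 pc.
M₁ = m₁ − 5 log₁₀ d₁ + 5 = 0.89 − 4.7539 + 5 = 1.1361.
M₂ = 4.63 − 5.0562 + 5 = 4.5738.
L₁/L₂ = 10^(0.4(M₂ − M₁)) = 10^(0.4 × 3.4377) = 10^1.37508 = 23.718.

L₁/L₂ = 23.72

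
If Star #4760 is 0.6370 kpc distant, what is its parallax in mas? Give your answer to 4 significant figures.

1.570 mas

d = 0.6370 kpc = 637 pc.
p = 1/d = 1/637 = 0.0015699 arcsec.
= 0.0015699 × 1000 = 1.5699 mas.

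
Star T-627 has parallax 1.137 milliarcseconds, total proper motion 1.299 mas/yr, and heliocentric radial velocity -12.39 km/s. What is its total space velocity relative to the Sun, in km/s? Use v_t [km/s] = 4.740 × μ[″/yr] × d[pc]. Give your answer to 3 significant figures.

13.5 km/s

d = 1/p = 1/0.001137″ = 879.51 pc.
μ = 1.299 mas/yr = 0.001299 ″/yr.
v_t = 4.740 μ d = 4.740 × 0.001299 × 879.51 = 5.4154 km/s.
v = √(v_r² + v_t²) = √((-12.39)² + 5.4154²) = √182.839 = 13.522 km/s.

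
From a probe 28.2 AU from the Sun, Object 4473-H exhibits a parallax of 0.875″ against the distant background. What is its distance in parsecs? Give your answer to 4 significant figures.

32.23 pc

With baseline B (in AU) and parallax p (in arcsec), d = B/p parsecs.
d = 28.2 / 0.875 = 32.229 pc.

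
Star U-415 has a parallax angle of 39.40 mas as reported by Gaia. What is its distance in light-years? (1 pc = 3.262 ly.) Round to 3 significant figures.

p = 39.40 mas = 0.03940 arcsec.
d = 1/p = 1/0.03940 = 25.381 pc.
In light-years: 25.381 × 3.262 = 82.793 ly.

82.8 light years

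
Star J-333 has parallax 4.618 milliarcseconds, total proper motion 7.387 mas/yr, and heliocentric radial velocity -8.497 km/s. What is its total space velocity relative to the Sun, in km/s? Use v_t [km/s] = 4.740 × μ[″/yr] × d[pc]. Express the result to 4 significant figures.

d = 1/p = 1/0.004618″ = 216.54 pc.
μ = 7.387 mas/yr = 0.007387 ″/yr.
v_t = 4.740 μ d = 4.740 × 0.007387 × 216.54 = 7.582 km/s.
v = √(v_r² + v_t²) = √((-8.497)² + 7.582²) = √129.686 = 11.388 km/s.

11.39 km/s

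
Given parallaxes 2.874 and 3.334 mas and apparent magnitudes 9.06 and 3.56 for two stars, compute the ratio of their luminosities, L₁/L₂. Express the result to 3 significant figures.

L₁/L₂ = 0.00849

d₁ = 1/p₁ = 1/0.002874″ = 347.95 pc; d₂ = 1/p₂ = 1/0.003334″ = 299.94 pc.
M₁ = m₁ − 5 log₁₀ d₁ + 5 = 9.06 − 12.7076 + 5 = 1.3524.
M₂ = 3.56 − 12.3852 + 5 = -3.8252.
L₁/L₂ = 10^(0.4(M₂ − M₁)) = 10^(0.4 × (-5.1776)) = 10^(-2.07104) = 0.008491.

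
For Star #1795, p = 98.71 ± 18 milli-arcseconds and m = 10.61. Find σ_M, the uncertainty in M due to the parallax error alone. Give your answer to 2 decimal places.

M = m − 5 log₁₀ d + 5 = m + 5 log₁₀ p + 5, so ∂M/∂p = 5/(p ln 10).
σ_M = (5/ln 10) · (σ_p/p) = 2.1715 × 18/98.71 = 2.1715 × 0.18235 = 0.39597.

σ_M = 0.40 mag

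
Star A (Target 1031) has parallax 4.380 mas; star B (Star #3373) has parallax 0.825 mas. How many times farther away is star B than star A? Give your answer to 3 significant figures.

5.31

Since d = 1/p, d_B/d_A = p_A/p_B.
= 4.380 / 0.825 = 5.3091.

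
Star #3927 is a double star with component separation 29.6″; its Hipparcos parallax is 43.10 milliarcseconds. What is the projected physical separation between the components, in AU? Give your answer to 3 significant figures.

687 AU

d = 1/p = 1/0.04310″ = 23.202 pc.
At distance d (pc), an angle of θ arcsec spans θ·d AU: s = 29.6 × 23.202 = 686.78 AU.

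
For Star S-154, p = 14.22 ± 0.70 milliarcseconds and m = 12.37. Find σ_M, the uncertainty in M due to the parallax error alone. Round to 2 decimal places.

M = m − 5 log₁₀ d + 5 = m + 5 log₁₀ p + 5, so ∂M/∂p = 5/(p ln 10).
σ_M = (5/ln 10) · (σ_p/p) = 2.1715 × 0.70/14.22 = 2.1715 × 0.049226 = 0.10689.

σ_M = 0.11 mag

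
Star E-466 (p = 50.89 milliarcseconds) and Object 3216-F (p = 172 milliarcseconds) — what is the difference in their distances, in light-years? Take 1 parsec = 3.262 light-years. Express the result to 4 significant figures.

d_A = 1/0.05089″ = 19.65 pc; d_B = 1/0.1720″ = 5.814 pc.
|d_B − d_A| = |5.814 − 19.65| = 13.836 pc = 13.836 × 3.262 ly = 45.133 ly.

45.13 ly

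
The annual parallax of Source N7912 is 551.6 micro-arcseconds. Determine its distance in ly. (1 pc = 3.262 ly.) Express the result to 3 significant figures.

5910 ly

p = 551.6 micro-arcseconds = 0.0005516 arcsec.
d = 1/p = 1/0.0005516 = 1812.9 pc.
In light-years: 1812.9 × 3.262 = 5913.7 ly.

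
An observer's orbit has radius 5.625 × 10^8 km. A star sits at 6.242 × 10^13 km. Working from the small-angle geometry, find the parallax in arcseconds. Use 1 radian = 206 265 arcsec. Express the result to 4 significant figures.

θ ≈ B/d = (5.625 × 10^8) / (6.242 × 10^13) = 9.0115 × 10^-6 rad.
In arcseconds: 9.0115 × 10^-6 × 206265 = 1.8588″.

1.859 arcsec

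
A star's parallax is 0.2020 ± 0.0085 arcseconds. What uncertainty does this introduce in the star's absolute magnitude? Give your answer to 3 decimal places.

σ_M = 0.091 mag

M = m − 5 log₁₀ d + 5 = m + 5 log₁₀ p + 5, so ∂M/∂p = 5/(p ln 10).
σ_M = (5/ln 10) · (σ_p/p) = 2.1715 × 0.0085/0.2020 = 2.1715 × 0.042079 = 0.091375.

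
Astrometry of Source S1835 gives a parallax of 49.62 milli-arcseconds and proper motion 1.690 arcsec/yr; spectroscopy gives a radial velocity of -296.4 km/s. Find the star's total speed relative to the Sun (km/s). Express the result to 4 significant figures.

d = 1/p = 1/0.04962″ = 20.153 pc.
v_t = 4.740 μ d = 4.740 × 1.690 × 20.153 = 161.44 km/s.
v = √(v_r² + v_t²) = √((-296.4)² + 161.44²) = √113916 = 337.51 km/s.

337.5 km/s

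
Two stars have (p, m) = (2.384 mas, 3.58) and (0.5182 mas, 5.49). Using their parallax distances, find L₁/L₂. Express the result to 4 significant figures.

d₁ = 1/p₁ = 1/0.002384″ = 419.46 pc; d₂ = 1/p₂ = 1/0.0005182″ = 1929.8 pc.
M₁ = m₁ − 5 log₁₀ d₁ + 5 = 3.58 − 13.1135 + 5 = -4.5335.
M₂ = 5.49 − 16.4276 + 5 = -5.9376.
L₁/L₂ = 10^(0.4(M₂ − M₁)) = 10^(0.4 × (-1.4041)) = 10^(-0.56164) = 0.27438.

L₁/L₂ = 0.2744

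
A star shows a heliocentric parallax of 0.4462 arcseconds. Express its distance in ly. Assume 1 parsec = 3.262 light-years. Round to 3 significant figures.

7.31 ly

d = 1/p = 1/0.4462 = 2.2411 pc.
In light-years: 2.2411 × 3.262 = 7.3105 ly.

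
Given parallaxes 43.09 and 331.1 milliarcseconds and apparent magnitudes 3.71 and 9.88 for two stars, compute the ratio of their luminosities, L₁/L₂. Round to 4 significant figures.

d₁ = 1/p₁ = 1/0.04309″ = 23.207 pc; d₂ = 1/p₂ = 1/0.3311″ = 3.0202 pc.
M₁ = m₁ − 5 log₁₀ d₁ + 5 = 3.71 − 6.8281 + 5 = 1.8819.
M₂ = 9.88 − 2.4002 + 5 = 12.4798.
L₁/L₂ = 10^(0.4(M₂ − M₁)) = 10^(0.4 × 10.5979) = 10^4.23916 = 17344.

L₁/L₂ = 17340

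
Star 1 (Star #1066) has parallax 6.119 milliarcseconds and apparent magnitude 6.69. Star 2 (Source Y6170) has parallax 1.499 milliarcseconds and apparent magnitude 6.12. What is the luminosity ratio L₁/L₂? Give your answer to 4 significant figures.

d₁ = 1/p₁ = 1/0.006119″ = 163.43 pc; d₂ = 1/p₂ = 1/0.001499″ = 667.11 pc.
M₁ = m₁ − 5 log₁₀ d₁ + 5 = 6.69 − 11.0667 + 5 = 0.6233.
M₂ = 6.12 − 14.1210 + 5 = -3.0010.
L₁/L₂ = 10^(0.4(M₂ − M₁)) = 10^(0.4 × (-3.6243)) = 10^(-1.44972) = 0.035504.

L₁/L₂ = 0.03550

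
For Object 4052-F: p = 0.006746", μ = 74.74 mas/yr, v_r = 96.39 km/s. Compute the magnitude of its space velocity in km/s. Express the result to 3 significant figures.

110 km/s

d = 1/p = 1/0.006746″ = 148.24 pc.
μ = 74.74 mas/yr = 0.07474 ″/yr.
v_t = 4.740 μ d = 4.740 × 0.07474 × 148.24 = 52.517 km/s.
v = √(v_r² + v_t²) = √(96.39² + 52.517²) = √12049.1 = 109.77 km/s.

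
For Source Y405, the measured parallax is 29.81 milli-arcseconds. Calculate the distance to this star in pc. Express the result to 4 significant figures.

p = 29.81 milli-arcseconds = 0.02981 arcsec.
d = 1/p = 1/0.02981 = 33.546 pc.

33.55 pc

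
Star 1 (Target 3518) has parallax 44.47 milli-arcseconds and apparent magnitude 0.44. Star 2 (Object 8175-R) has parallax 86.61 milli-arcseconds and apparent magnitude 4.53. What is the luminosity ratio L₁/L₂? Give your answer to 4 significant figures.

L₁/L₂ = 164.1

d₁ = 1/p₁ = 1/0.04447″ = 22.487 pc; d₂ = 1/p₂ = 1/0.08661″ = 11.546 pc.
M₁ = m₁ − 5 log₁₀ d₁ + 5 = 0.44 − 6.7597 + 5 = -1.3197.
M₂ = 4.53 − 5.3122 + 5 = 4.2178.
L₁/L₂ = 10^(0.4(M₂ − M₁)) = 10^(0.4 × 5.5375) = 10^2.21500 = 164.06.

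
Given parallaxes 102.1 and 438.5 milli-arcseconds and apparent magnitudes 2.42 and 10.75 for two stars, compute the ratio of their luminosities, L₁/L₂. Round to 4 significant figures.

d₁ = 1/p₁ = 1/0.1021″ = 9.7943 pc; d₂ = 1/p₂ = 1/0.4385″ = 2.2805 pc.
M₁ = m₁ − 5 log₁₀ d₁ + 5 = 2.42 − 4.9549 + 5 = 2.4651.
M₂ = 10.75 − 1.7902 + 5 = 13.9598.
L₁/L₂ = 10^(0.4(M₂ − M₁)) = 10^(0.4 × 11.4947) = 10^4.59788 = 39617.

L₁/L₂ = 39620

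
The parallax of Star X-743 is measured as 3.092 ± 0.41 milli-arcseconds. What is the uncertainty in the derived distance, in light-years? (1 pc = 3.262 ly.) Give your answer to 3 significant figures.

d = 1/p, so σ_d = σ_p / p².
σ_d = 0.000410 / (0.003092)² = 0.000410 / 0.0000095605 = 42.885 pc = 42.885 × 3.262 ly = 139.89 ly.

140 ly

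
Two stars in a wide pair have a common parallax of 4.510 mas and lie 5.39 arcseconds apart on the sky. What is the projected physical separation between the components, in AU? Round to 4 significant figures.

1195 AU

d = 1/p = 1/0.004510″ = 221.73 pc.
At distance d (pc), an angle of θ arcsec spans θ·d AU: s = 5.39 × 221.73 = 1195.1 AU.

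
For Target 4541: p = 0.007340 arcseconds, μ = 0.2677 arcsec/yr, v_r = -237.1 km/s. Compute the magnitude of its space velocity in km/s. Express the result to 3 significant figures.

d = 1/p = 1/0.007340″ = 136.24 pc.
v_t = 4.740 μ d = 4.740 × 0.2677 × 136.24 = 172.87 km/s.
v = √(v_r² + v_t²) = √((-237.1)² + 172.87²) = √86100.4 = 293.43 km/s.

293 km/s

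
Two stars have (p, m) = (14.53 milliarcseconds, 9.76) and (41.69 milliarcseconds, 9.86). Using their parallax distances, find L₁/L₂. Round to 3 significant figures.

d₁ = 1/p₁ = 1/0.01453″ = 68.823 pc; d₂ = 1/p₂ = 1/0.04169″ = 23.987 pc.
M₁ = m₁ − 5 log₁₀ d₁ + 5 = 9.76 − 9.1887 + 5 = 5.5713.
M₂ = 9.86 − 6.8999 + 5 = 7.9601.
L₁/L₂ = 10^(0.4(M₂ − M₁)) = 10^(0.4 × 2.3888) = 10^0.95552 = 9.0265.

L₁/L₂ = 9.03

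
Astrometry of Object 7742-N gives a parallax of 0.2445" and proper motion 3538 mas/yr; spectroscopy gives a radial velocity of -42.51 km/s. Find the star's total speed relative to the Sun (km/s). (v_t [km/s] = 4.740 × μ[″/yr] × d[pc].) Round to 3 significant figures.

80.7 km/s

d = 1/p = 1/0.2445″ = 4.09 pc.
μ = 3538 mas/yr = 3.538 ″/yr.
v_t = 4.740 μ d = 4.740 × 3.538 × 4.09 = 68.59 km/s.
v = √(v_r² + v_t²) = √((-42.51)² + 68.59²) = √6511.69 = 80.695 km/s.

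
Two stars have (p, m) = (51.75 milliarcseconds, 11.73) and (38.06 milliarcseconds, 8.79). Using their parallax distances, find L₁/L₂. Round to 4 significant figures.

L₁/L₂ = 0.03607

d₁ = 1/p₁ = 1/0.05175″ = 19.324 pc; d₂ = 1/p₂ = 1/0.03806″ = 26.274 pc.
M₁ = m₁ − 5 log₁₀ d₁ + 5 = 11.73 − 6.4305 + 5 = 10.2995.
M₂ = 8.79 − 7.0976 + 5 = 6.6924.
L₁/L₂ = 10^(0.4(M₂ − M₁)) = 10^(0.4 × (-3.6071)) = 10^(-1.44284) = 0.036071.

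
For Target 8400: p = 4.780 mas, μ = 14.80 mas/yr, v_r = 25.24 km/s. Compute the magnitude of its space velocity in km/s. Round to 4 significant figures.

d = 1/p = 1/0.004780″ = 209.21 pc.
μ = 14.80 mas/yr = 0.01480 ″/yr.
v_t = 4.740 μ d = 4.740 × 0.01480 × 209.21 = 14.676 km/s.
v = √(v_r² + v_t²) = √(25.24² + 14.676²) = √852.443 = 29.197 km/s.

29.20 km/s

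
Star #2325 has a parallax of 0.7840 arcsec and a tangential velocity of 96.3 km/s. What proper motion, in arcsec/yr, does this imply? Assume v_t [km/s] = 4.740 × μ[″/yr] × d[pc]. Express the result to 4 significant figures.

d = 1/p = 1/0.7840″ = 1.2755 pc.
μ = v_t / (4.74 d) = 96.3 / (4.74 × 1.2755) = 96.3 / 6.0459 = 15.928 ″/yr.

15.93 arcsec/yr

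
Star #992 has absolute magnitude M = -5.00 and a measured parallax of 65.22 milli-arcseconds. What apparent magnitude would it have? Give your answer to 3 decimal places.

m = -4.072

d = 1/p = 1/0.06522″ = 15.333 pc.
m − M = 5 log₁₀ d − 5 = 5 log₁₀(15.333) − 5 = 5.9281 − 5 = 0.9281.
m = M + (m − M) = -5.00 + 0.9281 = -4.072.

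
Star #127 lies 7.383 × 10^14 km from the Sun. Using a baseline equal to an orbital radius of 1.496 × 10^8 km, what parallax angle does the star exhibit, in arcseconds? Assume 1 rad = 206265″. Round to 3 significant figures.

θ ≈ B/d = (1.496 × 10^8) / (7.383 × 10^14) = 2.0263 × 10^-7 rad.
In arcseconds: 2.0263 × 10^-7 × 206265 = 0.041795″.

0.0418 arcsec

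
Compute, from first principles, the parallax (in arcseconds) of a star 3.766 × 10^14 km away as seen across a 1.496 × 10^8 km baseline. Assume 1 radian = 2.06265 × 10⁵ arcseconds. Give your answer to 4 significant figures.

θ ≈ B/d = (1.496 × 10^8) / (3.766 × 10^14) = 3.9724 × 10^-7 rad.
In arcseconds: 3.9724 × 10^-7 × 206265 = 0.081937″.

0.08194 arcsec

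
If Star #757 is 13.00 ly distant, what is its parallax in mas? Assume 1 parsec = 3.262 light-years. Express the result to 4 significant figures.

250.9 mas

d = 13.00 ly ÷ 3.262 = 3.9853 pc.
p = 1/d = 1/3.9853 = 0.25092 arcsec.
= 0.25092 × 1000 = 250.92 mas.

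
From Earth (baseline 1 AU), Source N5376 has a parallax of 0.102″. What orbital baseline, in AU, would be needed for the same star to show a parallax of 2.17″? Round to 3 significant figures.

Parallax scales linearly with baseline: p ∝ B, so B = p_target / p_Earth × 1 AU.
B = 2.17 / 0.102 = 21.275 AU.

21.3 AU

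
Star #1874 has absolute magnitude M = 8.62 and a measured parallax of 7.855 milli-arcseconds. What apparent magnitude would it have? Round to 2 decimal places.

d = 1/p = 1/0.007855″ = 127.31 pc.
m − M = 5 log₁₀ d − 5 = 5 log₁₀(127.31) − 5 = 10.5243 − 5 = 5.5243.
m = M + (m − M) = 8.62 + 5.5243 = 14.14.

m = 14.14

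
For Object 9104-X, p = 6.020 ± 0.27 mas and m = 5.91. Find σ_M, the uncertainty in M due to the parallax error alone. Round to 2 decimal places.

M = m − 5 log₁₀ d + 5 = m + 5 log₁₀ p + 5, so ∂M/∂p = 5/(p ln 10).
σ_M = (5/ln 10) · (σ_p/p) = 2.1715 × 0.27/6.020 = 2.1715 × 0.04485 = 0.097392.

σ_M = 0.10 mag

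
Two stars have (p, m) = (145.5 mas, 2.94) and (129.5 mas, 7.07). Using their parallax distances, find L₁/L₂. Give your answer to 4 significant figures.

d₁ = 1/p₁ = 1/0.1455″ = 6.8729 pc; d₂ = 1/p₂ = 1/0.1295″ = 7.722 pc.
M₁ = m₁ − 5 log₁₀ d₁ + 5 = 2.94 − 4.1857 + 5 = 3.7543.
M₂ = 7.07 − 4.4386 + 5 = 7.6314.
L₁/L₂ = 10^(0.4(M₂ − M₁)) = 10^(0.4 × 3.8771) = 10^1.55084 = 35.55.

L₁/L₂ = 35.55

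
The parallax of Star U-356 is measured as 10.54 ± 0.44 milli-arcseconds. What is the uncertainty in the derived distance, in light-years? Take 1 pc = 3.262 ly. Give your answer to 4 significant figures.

d = 1/p, so σ_d = σ_p / p².
σ_d = 0.000440 / (0.01054)² = 0.000440 / 0.00011109 = 3.9608 pc = 3.9608 × 3.262 ly = 12.92 ly.

12.92 ly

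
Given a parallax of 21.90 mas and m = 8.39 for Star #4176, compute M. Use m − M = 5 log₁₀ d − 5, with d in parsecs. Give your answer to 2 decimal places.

M = 5.09

d = 1/p = 1/0.02190″ = 45.662 pc.
m − M = 5 log₁₀(45.662) − 5 = 8.2978 − 5 = 3.2978.
M = m − (m − M) = 8.39 − 3.2978 = 5.09.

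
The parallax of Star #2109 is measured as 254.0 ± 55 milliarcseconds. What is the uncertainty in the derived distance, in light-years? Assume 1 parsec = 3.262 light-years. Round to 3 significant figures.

2.78 ly

d = 1/p, so σ_d = σ_p / p².
σ_d = 0.0550 / (0.2540)² = 0.0550 / 0.064516 = 0.8525 pc = 0.8525 × 3.262 ly = 2.7809 ly.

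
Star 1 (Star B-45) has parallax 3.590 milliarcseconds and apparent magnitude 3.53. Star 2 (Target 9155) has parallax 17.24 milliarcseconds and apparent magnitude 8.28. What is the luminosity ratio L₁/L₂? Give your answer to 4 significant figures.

d₁ = 1/p₁ = 1/0.003590″ = 278.55 pc; d₂ = 1/p₂ = 1/0.01724″ = 58.005 pc.
M₁ = m₁ − 5 log₁₀ d₁ + 5 = 3.53 − 12.2245 + 5 = -3.6945.
M₂ = 8.28 − 8.8173 + 5 = 4.4627.
L₁/L₂ = 10^(0.4(M₂ − M₁)) = 10^(0.4 × 8.1572) = 10^3.26288 = 1831.8.

L₁/L₂ = 1832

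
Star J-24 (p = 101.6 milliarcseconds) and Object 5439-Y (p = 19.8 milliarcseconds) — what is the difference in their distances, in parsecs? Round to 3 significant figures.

40.7 pc

d_A = 1/0.1016″ = 9.8425 pc; d_B = 1/0.01980″ = 50.505 pc.
|d_B − d_A| = |50.505 − 9.8425| = 40.663 pc.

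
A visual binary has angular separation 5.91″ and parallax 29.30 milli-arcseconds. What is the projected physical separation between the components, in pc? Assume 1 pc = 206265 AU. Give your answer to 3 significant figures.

0.000978 pc

d = 1/p = 1/0.02930″ = 34.13 pc.
At distance d (pc), an angle of θ arcsec spans θ·d AU: s = 5.91 × 34.13 = 201.71 AU.
= 201.71 / 206265 = 0.00097792 pc.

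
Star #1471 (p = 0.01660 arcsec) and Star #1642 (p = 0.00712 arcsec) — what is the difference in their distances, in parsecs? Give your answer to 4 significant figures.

d_A = 1/0.01660″ = 60.241 pc; d_B = 1/0.007120″ = 140.45 pc.
|d_B − d_A| = |140.45 − 60.241| = 80.209 pc.

80.21 pc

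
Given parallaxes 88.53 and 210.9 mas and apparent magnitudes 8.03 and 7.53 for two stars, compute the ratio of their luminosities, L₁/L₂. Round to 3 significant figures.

d₁ = 1/p₁ = 1/0.08853″ = 11.296 pc; d₂ = 1/p₂ = 1/0.2109″ = 4.7416 pc.
M₁ = m₁ − 5 log₁₀ d₁ + 5 = 8.03 − 5.2646 + 5 = 7.7654.
M₂ = 7.53 − 3.3796 + 5 = 9.1504.
L₁/L₂ = 10^(0.4(M₂ − M₁)) = 10^(0.4 × 1.3850) = 10^0.55400 = 3.581.

L₁/L₂ = 3.58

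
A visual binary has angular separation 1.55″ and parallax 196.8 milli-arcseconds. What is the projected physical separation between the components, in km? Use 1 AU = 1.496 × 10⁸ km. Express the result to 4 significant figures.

1.178 × 10^9 km

d = 1/p = 1/0.1968″ = 5.0813 pc.
At distance d (pc), an angle of θ arcsec spans θ·d AU: s = 1.55 × 5.0813 = 7.876 AU.
= 7.876 × 1.496 × 10⁸ km = 1.1782 × 10^9 km.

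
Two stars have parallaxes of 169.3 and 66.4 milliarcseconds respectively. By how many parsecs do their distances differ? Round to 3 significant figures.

9.15 pc

d_A = 1/0.1693″ = 5.9067 pc; d_B = 1/0.06640″ = 15.06 pc.
|d_B − d_A| = |15.06 − 5.9067| = 9.1533 pc.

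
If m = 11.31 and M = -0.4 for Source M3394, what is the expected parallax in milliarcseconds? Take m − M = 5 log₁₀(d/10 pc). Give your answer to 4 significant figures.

0.4550 mas

m − M = 11.31 − (-0.4) = 11.71.
d = 10^((m−M)/5 + 1) = 10^3.342 = 2197.9 pc.
p = 1/d = 1/2197.9 = 0.00045498 arcsec = 0.45498 mas.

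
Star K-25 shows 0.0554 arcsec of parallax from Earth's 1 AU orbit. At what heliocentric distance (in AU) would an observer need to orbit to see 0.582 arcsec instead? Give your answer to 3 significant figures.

Parallax scales linearly with baseline: p ∝ B, so B = p_target / p_Earth × 1 AU.
B = 0.582 / 0.0554 = 10.505 AU.

10.5 AU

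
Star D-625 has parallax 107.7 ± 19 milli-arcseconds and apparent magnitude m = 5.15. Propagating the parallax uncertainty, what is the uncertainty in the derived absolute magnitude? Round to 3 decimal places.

σ_M = 0.383 mag

M = m − 5 log₁₀ d + 5 = m + 5 log₁₀ p + 5, so ∂M/∂p = 5/(p ln 10).
σ_M = (5/ln 10) · (σ_p/p) = 2.1715 × 19/107.7 = 2.1715 × 0.17642 = 0.3831.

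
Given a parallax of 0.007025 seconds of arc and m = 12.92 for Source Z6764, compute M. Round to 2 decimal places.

M = 7.15

d = 1/p = 1/0.007025″ = 142.35 pc.
m − M = 5 log₁₀(142.35) − 5 = 10.7668 − 5 = 5.7668.
M = m − (m − M) = 12.92 − 5.7668 = 7.15.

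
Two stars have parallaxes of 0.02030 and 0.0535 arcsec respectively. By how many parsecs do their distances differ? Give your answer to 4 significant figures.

d_A = 1/0.02030″ = 49.261 pc; d_B = 1/0.05350″ = 18.692 pc.
|d_B − d_A| = |18.692 − 49.261| = 30.569 pc.

30.57 pc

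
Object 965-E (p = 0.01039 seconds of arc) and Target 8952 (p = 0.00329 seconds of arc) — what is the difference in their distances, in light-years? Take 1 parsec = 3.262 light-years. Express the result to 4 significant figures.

677.5 ly

d_A = 1/0.01039″ = 96.246 pc; d_B = 1/0.003290″ = 303.95 pc.
|d_B − d_A| = |303.95 − 96.246| = 207.7 pc = 207.7 × 3.262 ly = 677.52 ly.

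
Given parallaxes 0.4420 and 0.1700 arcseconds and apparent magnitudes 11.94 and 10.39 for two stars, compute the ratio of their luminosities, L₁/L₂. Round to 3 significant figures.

L₁/L₂ = 0.0355

d₁ = 1/p₁ = 1/0.4420″ = 2.2624 pc; d₂ = 1/p₂ = 1/0.1700″ = 5.8824 pc.
M₁ = m₁ − 5 log₁₀ d₁ + 5 = 11.94 − 1.7728 + 5 = 15.1672.
M₂ = 10.39 − 3.8478 + 5 = 11.5422.
L₁/L₂ = 10^(0.4(M₂ − M₁)) = 10^(0.4 × (-3.6250)) = 10^(-1.45000) = 0.035481.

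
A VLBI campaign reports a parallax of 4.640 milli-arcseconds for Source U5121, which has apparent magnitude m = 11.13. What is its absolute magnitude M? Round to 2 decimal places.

d = 1/p = 1/0.004640″ = 215.52 pc.
m − M = 5 log₁₀(215.52) − 5 = 11.6674 − 5 = 6.6674.
M = m − (m − M) = 11.13 − 6.6674 = 4.46.

M = 4.46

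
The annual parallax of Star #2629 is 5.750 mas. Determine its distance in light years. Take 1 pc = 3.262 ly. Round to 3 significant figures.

567 light years

p = 5.750 mas = 0.005750 arcsec.
d = 1/p = 1/0.005750 = 173.91 pc.
In light-years: 173.91 × 3.262 = 567.29 ly.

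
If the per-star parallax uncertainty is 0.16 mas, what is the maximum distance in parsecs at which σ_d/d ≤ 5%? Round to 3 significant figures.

313 pc

σ_d/d = σ_p/p, so the condition is σ_p/p ≤ 0.05, i.e. p ≥ σ_p/0.05.
p_min = 0.16/0.05 = 3.2 mas = 0.0032 arcsec.
d_max = 1/p_min = 1/0.0032 = 312.5 pc.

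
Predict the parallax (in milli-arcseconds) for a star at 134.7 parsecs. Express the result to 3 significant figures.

p = 1/d = 1/134.7 = 0.0074239 arcsec.
= 0.0074239 × 1000 = 7.4239 mas.

7.42 mas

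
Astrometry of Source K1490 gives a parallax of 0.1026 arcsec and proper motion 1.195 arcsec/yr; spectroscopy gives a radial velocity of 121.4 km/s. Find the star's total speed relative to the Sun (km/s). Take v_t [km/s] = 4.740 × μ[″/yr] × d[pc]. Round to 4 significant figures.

133.4 km/s

d = 1/p = 1/0.1026″ = 9.7466 pc.
v_t = 4.740 μ d = 4.740 × 1.195 × 9.7466 = 55.208 km/s.
v = √(v_r² + v_t²) = √(121.4² + 55.208²) = √17785.9 = 133.36 km/s.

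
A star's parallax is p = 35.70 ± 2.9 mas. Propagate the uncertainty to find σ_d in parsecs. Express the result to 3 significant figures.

d = 1/p, so σ_d = σ_p / p².
σ_d = 0.00290 / (0.03570)² = 0.00290 / 0.0012745 = 2.2754 pc.

2.28 pc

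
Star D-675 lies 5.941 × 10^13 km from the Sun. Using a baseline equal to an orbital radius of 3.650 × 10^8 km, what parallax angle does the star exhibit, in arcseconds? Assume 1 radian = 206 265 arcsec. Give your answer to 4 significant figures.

1.267 arcsec

θ ≈ B/d = (3.650 × 10^8) / (5.941 × 10^13) = 6.1437 × 10^-6 rad.
In arcseconds: 6.1437 × 10^-6 × 206265 = 1.2672″.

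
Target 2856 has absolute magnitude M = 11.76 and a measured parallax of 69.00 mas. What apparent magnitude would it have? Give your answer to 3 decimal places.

d = 1/p = 1/0.06900″ = 14.493 pc.
m − M = 5 log₁₀ d − 5 = 5 log₁₀(14.493) − 5 = 5.8058 − 5 = 0.8058.
m = M + (m − M) = 11.76 + 0.8058 = 12.566.

m = 12.566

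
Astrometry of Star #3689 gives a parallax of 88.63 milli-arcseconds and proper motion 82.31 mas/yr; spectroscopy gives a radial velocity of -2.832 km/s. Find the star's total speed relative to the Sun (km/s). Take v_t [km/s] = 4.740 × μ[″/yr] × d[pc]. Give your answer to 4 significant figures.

d = 1/p = 1/0.08863″ = 11.283 pc.
μ = 82.31 mas/yr = 0.08231 ″/yr.
v_t = 4.740 μ d = 4.740 × 0.08231 × 11.283 = 4.4021 km/s.
v = √(v_r² + v_t²) = √((-2.832)² + 4.4021²) = √27.3987 = 5.2344 km/s.

5.234 km/s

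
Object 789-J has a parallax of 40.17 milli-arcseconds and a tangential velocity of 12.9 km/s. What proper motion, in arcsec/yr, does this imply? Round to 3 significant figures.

0.109 arcsec/yr

d = 1/p = 1/0.04017″ = 24.894 pc.
μ = v_t / (4.74 d) = 12.9 / (4.74 × 24.894) = 12.9 / 118 = 0.10932 ″/yr.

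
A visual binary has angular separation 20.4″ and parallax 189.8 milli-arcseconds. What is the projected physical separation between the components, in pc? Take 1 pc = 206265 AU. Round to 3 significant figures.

0.000521 pc

d = 1/p = 1/0.1898″ = 5.2687 pc.
At distance d (pc), an angle of θ arcsec spans θ·d AU: s = 20.4 × 5.2687 = 107.48 AU.
= 107.48 / 206265 = 0.00052108 pc.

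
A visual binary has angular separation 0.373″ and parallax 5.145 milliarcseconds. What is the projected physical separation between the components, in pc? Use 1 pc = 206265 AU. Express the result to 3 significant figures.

0.000351 pc

d = 1/p = 1/0.005145″ = 194.36 pc.
At distance d (pc), an angle of θ arcsec spans θ·d AU: s = 0.373 × 194.36 = 72.496 AU.
= 72.496 / 206265 = 0.00035147 pc.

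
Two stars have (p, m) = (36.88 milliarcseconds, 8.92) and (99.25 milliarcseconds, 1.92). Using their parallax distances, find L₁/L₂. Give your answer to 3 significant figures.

d₁ = 1/p₁ = 1/0.03688″ = 27.115 pc; d₂ = 1/p₂ = 1/0.09925″ = 10.076 pc.
M₁ = m₁ − 5 log₁₀ d₁ + 5 = 8.92 − 7.1660 + 5 = 6.7540.
M₂ = 1.92 − 5.0164 + 5 = 1.9036.
L₁/L₂ = 10^(0.4(M₂ − M₁)) = 10^(0.4 × (-4.8504)) = 10^(-1.94016) = 0.011477.

L₁/L₂ = 0.0115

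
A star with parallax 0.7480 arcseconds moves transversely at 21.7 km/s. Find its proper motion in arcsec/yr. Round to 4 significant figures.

d = 1/p = 1/0.7480″ = 1.3369 pc.
μ = v_t / (4.74 d) = 21.7 / (4.74 × 1.3369) = 21.7 / 6.3369 = 3.4244 ″/yr.

3.424 arcsec/yr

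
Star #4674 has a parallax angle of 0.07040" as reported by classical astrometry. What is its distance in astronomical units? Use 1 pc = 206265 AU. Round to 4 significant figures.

d = 1/p = 1/0.07040 = 14.205 pc.
In AU: 14.205 × 206265 = 2.9300 × 10^6 AU.

2.930 × 10^6 AU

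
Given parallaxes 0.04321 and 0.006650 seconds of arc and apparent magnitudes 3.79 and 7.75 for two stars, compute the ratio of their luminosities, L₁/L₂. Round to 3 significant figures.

L₁/L₂ = 0.909

d₁ = 1/p₁ = 1/0.04321″ = 23.143 pc; d₂ = 1/p₂ = 1/0.006650″ = 150.38 pc.
M₁ = m₁ − 5 log₁₀ d₁ + 5 = 3.79 − 6.8221 + 5 = 1.9679.
M₂ = 7.75 − 10.8860 + 5 = 1.8640.
L₁/L₂ = 10^(0.4(M₂ − M₁)) = 10^(0.4 × (-0.1039)) = 10^(-0.04156) = 0.90874.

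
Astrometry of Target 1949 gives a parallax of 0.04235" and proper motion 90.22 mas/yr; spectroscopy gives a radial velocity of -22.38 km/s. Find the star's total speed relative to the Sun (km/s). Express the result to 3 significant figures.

24.6 km/s

d = 1/p = 1/0.04235″ = 23.613 pc.
μ = 90.22 mas/yr = 0.09022 ″/yr.
v_t = 4.740 μ d = 4.740 × 0.09022 × 23.613 = 10.098 km/s.
v = √(v_r² + v_t²) = √((-22.38)² + 10.098²) = √602.834 = 24.553 km/s.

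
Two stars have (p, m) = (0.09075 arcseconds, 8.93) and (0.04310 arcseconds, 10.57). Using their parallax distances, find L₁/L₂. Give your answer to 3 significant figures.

d₁ = 1/p₁ = 1/0.09075″ = 11.019 pc; d₂ = 1/p₂ = 1/0.04310″ = 23.202 pc.
M₁ = m₁ − 5 log₁₀ d₁ + 5 = 8.93 − 5.2107 + 5 = 8.7193.
M₂ = 10.57 − 6.8276 + 5 = 8.7424.
L₁/L₂ = 10^(0.4(M₂ − M₁)) = 10^(0.4 × 0.0231) = 10^0.00924 = 1.0215.

L₁/L₂ = 1.02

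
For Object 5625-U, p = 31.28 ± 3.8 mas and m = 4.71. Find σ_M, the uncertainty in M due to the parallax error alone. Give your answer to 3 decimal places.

M = m − 5 log₁₀ d + 5 = m + 5 log₁₀ p + 5, so ∂M/∂p = 5/(p ln 10).
σ_M = (5/ln 10) · (σ_p/p) = 2.1715 × 3.8/31.28 = 2.1715 × 0.12148 = 0.26379.

σ_M = 0.264 mag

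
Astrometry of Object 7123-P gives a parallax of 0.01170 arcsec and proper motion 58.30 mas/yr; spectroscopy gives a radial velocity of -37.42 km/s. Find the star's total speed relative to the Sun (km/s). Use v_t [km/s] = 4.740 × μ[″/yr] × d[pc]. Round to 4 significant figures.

44.25 km/s

d = 1/p = 1/0.01170″ = 85.47 pc.
μ = 58.30 mas/yr = 0.05830 ″/yr.
v_t = 4.740 μ d = 4.740 × 0.05830 × 85.47 = 23.619 km/s.
v = √(v_r² + v_t²) = √((-37.42)² + 23.619²) = √1958.11 = 44.251 km/s.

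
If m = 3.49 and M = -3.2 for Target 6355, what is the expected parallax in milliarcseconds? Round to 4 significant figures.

m − M = 3.49 − (-3.2) = 6.69.
d = 10^((m−M)/5 + 1) = 10^2.338 = 217.77 pc.
p = 1/d = 1/217.77 = 0.004592 arcsec = 4.592 mas.

4.592 mas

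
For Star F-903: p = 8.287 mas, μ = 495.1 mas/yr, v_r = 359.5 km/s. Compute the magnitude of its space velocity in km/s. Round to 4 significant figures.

457.6 km/s

d = 1/p = 1/0.008287″ = 120.67 pc.
μ = 495.1 mas/yr = 0.4951 ″/yr.
v_t = 4.740 μ d = 4.740 × 0.4951 × 120.67 = 283.19 km/s.
v = √(v_r² + v_t²) = √(359.5² + 283.19²) = √209437 = 457.64 km/s.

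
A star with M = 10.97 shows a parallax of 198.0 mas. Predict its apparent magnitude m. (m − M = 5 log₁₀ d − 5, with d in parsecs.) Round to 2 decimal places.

m = 9.49

d = 1/p = 1/0.1980″ = 5.0505 pc.
m − M = 5 log₁₀ d − 5 = 5 log₁₀(5.0505) − 5 = 3.5167 − 5 = -1.4833.
m = M + (m − M) = 10.97 + (-1.4833) = 9.49.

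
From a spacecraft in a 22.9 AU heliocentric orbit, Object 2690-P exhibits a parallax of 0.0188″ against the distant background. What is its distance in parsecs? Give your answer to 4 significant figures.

With baseline B (in AU) and parallax p (in arcsec), d = B/p parsecs.
d = 22.9 / 0.0188 = 1218.1 pc.

1218 pc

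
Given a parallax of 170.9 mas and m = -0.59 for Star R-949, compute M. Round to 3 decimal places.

d = 1/p = 1/0.1709″ = 5.8514 pc.
m − M = 5 log₁₀(5.8514) − 5 = 3.8363 − 5 = -1.1637.
M = m − (m − M) = -0.59 − (-1.1637) = 0.574.

M = 0.574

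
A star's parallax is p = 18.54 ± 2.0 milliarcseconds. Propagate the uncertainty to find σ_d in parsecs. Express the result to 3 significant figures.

5.82 pc

d = 1/p, so σ_d = σ_p / p².
σ_d = 0.00200 / (0.01854)² = 0.00200 / 0.00034373 = 5.8185 pc.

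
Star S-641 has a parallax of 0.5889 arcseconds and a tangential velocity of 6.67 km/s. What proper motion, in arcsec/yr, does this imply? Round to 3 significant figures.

0.829 arcsec/yr

d = 1/p = 1/0.5889″ = 1.6981 pc.
μ = v_t / (4.74 d) = 6.67 / (4.74 × 1.6981) = 6.67 / 8.049 = 0.82867 ″/yr.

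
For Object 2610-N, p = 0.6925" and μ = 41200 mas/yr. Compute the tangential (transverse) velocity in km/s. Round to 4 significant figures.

d = 1/p = 1/0.6925″ = 1.444 pc.
μ = 41200 mas/yr = 41.2 ″/yr.
v_t = 4.74 × μ × d = 4.74 × 41.2 × 1.444 = 282 km/s.

282.0 km/s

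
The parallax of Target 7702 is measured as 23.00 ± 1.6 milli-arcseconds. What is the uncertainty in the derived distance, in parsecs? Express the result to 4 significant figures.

3.025 pc

d = 1/p, so σ_d = σ_p / p².
σ_d = 0.00160 / (0.02300)² = 0.00160 / 0.000529 = 3.0246 pc.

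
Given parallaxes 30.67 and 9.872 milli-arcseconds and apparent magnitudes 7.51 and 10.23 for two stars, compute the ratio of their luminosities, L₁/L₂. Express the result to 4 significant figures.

d₁ = 1/p₁ = 1/0.03067″ = 32.605 pc; d₂ = 1/p₂ = 1/0.009872″ = 101.3 pc.
M₁ = m₁ − 5 log₁₀ d₁ + 5 = 7.51 − 7.5664 + 5 = 4.9436.
M₂ = 10.23 − 10.0280 + 5 = 5.2020.
L₁/L₂ = 10^(0.4(M₂ − M₁)) = 10^(0.4 × 0.2584) = 10^0.10336 = 1.2687.

L₁/L₂ = 1.269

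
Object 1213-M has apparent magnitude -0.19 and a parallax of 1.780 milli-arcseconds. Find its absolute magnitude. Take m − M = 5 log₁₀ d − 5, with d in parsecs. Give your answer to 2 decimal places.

M = -8.94

d = 1/p = 1/0.001780″ = 561.8 pc.
m − M = 5 log₁₀(561.8) − 5 = 13.7479 − 5 = 8.7479.
M = m − (m − M) = -0.19 − 8.7479 = -8.94.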